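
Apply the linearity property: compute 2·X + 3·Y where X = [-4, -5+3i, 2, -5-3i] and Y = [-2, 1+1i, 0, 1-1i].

By linearity: DFT(2x + 3y) = 2·DFT(x) + 3·DFT(y)
= 2·[-4, -5+3i, 2, -5-3i] + 3·[-2, 1+1i, 0, 1-1i]

Computing element-wise:
Z[0] = 2·(-4) + 3·(-2) = -14
Z[1] = 2·(-5+3i) + 3·(1+1i) = -7+9i
Z[2] = 2·(2) + 3·(0) = 4
Z[3] = 2·(-5-3i) + 3·(1-1i) = -7-9i

DFT(2x + 3y) = 2·X + 3·Y = [-14, -7+9i, 4, -7-9i]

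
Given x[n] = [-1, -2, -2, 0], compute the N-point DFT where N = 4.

X[k] = Σ(n=0 to 3) x[n] · ω_4^(nk)
where ω_4 = e^(-2πi/4)

Computing each X[k]:
X[0] = -5
X[1] = 1+2i
X[2] = -1
X[3] = 1-2i

X = [-5, 1+2i, -1, 1-2i]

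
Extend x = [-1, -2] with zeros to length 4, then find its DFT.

Original 2-point DFT: [-3, 1]
Zero-padded 4-point DFT provides frequency interpolation.

DFT_4([x, 0, ...]) = [-3, -1+2i, 1, -1-2i]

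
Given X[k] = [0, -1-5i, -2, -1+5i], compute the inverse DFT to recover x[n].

x[n] = (1/4) Σ(k=0 to 3) X[k] · e^(2πikn/4)

Computing each x[n]:
x[0] = -1
x[1] = 3
x[2] = 0
x[3] = -2

x = [-1, 3, 0, -2]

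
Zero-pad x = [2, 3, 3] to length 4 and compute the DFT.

Original 3-point DFT: [8, -1, -1]
Zero-padded 4-point DFT provides frequency interpolation.

DFT_4([x, 0, ...]) = [8, -1-3i, 2, -1+3i]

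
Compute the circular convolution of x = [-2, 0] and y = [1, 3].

(x ⊛ y)[n] = Σ(m=0 to 1) x[m] · y[(n-m) mod 2]

Computing each output sample:
(x ⊛ y)[0] = -2
(x ⊛ y)[1] = -6

x ⊛ y = [-2, -6]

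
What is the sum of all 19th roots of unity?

Sum of all nth roots of unity equals 0 for n > 1 (geometric series with r ≠ 1).

0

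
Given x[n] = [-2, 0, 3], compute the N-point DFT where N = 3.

X[k] = Σ(n=0 to 2) x[n] · ω_3^(nk)
where ω_3 = e^(-2πi/3)

Computing each X[k]:
X[0] = 1
X[1] = -3.5000+2.5981i
X[2] = -3.5000-2.5981i

X = [1, -3.5000+2.5981i, -3.5000-2.5981i]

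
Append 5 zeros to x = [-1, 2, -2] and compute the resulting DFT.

Original 3-point DFT: [-1, -1.0000-3.4641i, -1.0000+3.4641i]
Zero-padded 8-point DFT provides frequency interpolation.

DFT_8([x, 0, ...]) = [-1, 0.4142+0.5858i, 1-2i, -2.4142-3.4142i, -5, -2.4142+3.4142i, 1+2i, 0.4142-0.5858i]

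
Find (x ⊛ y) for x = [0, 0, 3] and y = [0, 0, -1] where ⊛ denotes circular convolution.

(x ⊛ y)[n] = Σ(m=0 to 2) x[m] · y[(n-m) mod 3]

Computing each output sample:
(x ⊛ y)[0] = 0
(x ⊛ y)[1] = -3
(x ⊛ y)[2] = 0

x ⊛ y = [0, -3, 0]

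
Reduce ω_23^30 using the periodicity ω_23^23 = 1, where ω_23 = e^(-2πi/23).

Since ω_23^23 = 1, powers reduce modulo 23.
30 mod 23 = 7
So ω_23^30 = ω_23^7 = e^(-2πi·7/23)

ω_23^30 = ω_23^7 = -0.3349-0.9423i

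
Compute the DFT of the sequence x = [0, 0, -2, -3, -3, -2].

X[k] = Σ(n=0 to 5) x[n] · ω_6^(nk)
where ω_6 = e^(-2πi/6)

Computing each X[k]:
X[0] = -10
X[1] = 4.5000-2.5981i
X[2] = 0.5000-0.8660i
X[3] = 0
X[4] = 0.5000+0.8660i
X[5] = 4.5000+2.5981i

X = [-10, 4.5000-2.5981i, 0.5000-0.8660i, 0, 0.5000+0.8660i, 4.5000+2.5981i]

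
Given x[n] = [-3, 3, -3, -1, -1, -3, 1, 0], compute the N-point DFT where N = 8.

X[k] = Σ(n=0 to 7) x[n] · ω_8^(nk)
where ω_8 = e^(-2πi/8)

Computing each X[k]:
X[0] = -7
X[1] = 2.9497+0.4645i
X[2] = -2-1i
X[3] = -6.9497-7.5355i
X[4] = -5
X[5] = -6.9497+7.5355i
X[6] = -2+1i
X[7] = 2.9497-0.4645i

X = [-7, 2.9497+0.4645i, -2-1i, -6.9497-7.5355i, -5, -6.9497+7.5355i, -2+1i, 2.9497-0.4645i]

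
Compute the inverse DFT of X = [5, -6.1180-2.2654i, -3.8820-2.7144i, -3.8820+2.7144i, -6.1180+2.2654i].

x[n] = (1/5) Σ(k=0 to 4) X[k] · e^(2πikn/5)

Computing each x[n]:
x[0] = -3
x[1] = 3
x[2] = 2
x[3] = 3
x[4] = 0

x = [-3, 3, 2, 3, 0]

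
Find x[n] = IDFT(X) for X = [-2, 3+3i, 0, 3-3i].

x[n] = (1/4) Σ(k=0 to 3) X[k] · e^(2πikn/4)

Computing each x[n]:
x[0] = 1
x[1] = -2
x[2] = -2
x[3] = 1

x = [1, -2, -2, 1]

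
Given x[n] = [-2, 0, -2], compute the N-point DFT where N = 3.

X[k] = Σ(n=0 to 2) x[n] · ω_3^(nk)
where ω_3 = e^(-2πi/3)

Computing each X[k]:
X[0] = -4
X[1] = -1.0000-1.7321i
X[2] = -1.0000+1.7321i

X = [-4, -1.0000-1.7321i, -1.0000+1.7321i]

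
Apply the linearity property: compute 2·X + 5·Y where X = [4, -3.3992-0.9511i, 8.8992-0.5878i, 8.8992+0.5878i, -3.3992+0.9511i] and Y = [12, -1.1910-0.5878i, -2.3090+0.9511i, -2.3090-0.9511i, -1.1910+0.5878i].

By linearity: DFT(2x + 5y) = 2·DFT(x) + 5·DFT(y)
= 2·[4, -3.3992-0.9511i, 8.8992-0.5878i, 8.8992+0.5878i, -3.3992+0.9511i] + 5·[12, -1.1910-0.5878i, -2.3090+0.9511i, -2.3090-0.9511i, -1.1910+0.5878i]

Computing element-wise:
Z[0] = 2·(4) + 5·(12) = 68
Z[1] = 2·(-3.3992-0.9511i) + 5·(-1.1910-0.5878i) = -12.7534-4.8412i
Z[2] = 2·(8.8992-0.5878i) + 5·(-2.3090+0.9511i) = 6.2534+3.5799i
Z[3] = 2·(8.8992+0.5878i) + 5·(-2.3090-0.9511i) = 6.2534-3.5799i
Z[4] = 2·(-3.3992+0.9511i) + 5·(-1.1910+0.5878i) = -12.7534+4.8412i

DFT(2x + 5y) = 2·X + 5·Y = [68, -12.7534-4.8412i, 6.2534+3.5799i, 6.2534-3.5799i, -12.7534+4.8412i]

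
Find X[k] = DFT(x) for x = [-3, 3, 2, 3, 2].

X[k] = Σ(n=0 to 4) x[n] · ω_5^(nk)
where ω_5 = e^(-2πi/5)

Computing each X[k]:
X[0] = 7
X[1] = -5.5000-0.3633i
X[2] = -5.5000-1.5388i
X[3] = -5.5000+1.5388i
X[4] = -5.5000+0.3633i

X = [7, -5.5000-0.3633i, -5.5000-1.5388i, -5.5000+1.5388i, -5.5000+0.3633i]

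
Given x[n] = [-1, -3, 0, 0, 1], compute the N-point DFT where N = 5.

X[k] = Σ(n=0 to 4) x[n] · ω_5^(nk)
where ω_5 = e^(-2πi/5)

Computing each X[k]:
X[0] = -3
X[1] = -1.6180+3.8042i
X[2] = 0.6180+2.3511i
X[3] = 0.6180-2.3511i
X[4] = -1.6180-3.8042i

X = [-3, -1.6180+3.8042i, 0.6180+2.3511i, 0.6180-2.3511i, -1.6180-3.8042i]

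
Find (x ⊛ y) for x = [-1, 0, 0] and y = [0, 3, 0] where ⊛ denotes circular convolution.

(x ⊛ y)[n] = Σ(m=0 to 2) x[m] · y[(n-m) mod 3]

Computing each output sample:
(x ⊛ y)[0] = 0
(x ⊛ y)[1] = -3
(x ⊛ y)[2] = 0

x ⊛ y = [0, -3, 0]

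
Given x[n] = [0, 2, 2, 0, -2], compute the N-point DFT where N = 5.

X[k] = Σ(n=0 to 4) x[n] · ω_5^(nk)
where ω_5 = e^(-2πi/5)

Computing each X[k]:
X[0] = 2
X[1] = -1.6180-4.9798i
X[2] = 0.6180-0.4490i
X[3] = 0.6180+0.4490i
X[4] = -1.6180+4.9798i

X = [2, -1.6180-4.9798i, 0.6180-0.4490i, 0.6180+0.4490i, -1.6180+4.9798i]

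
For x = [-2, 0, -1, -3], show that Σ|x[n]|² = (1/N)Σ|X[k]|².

Time domain:
Σ|x[n]|² = |-2|² + |0|² + |-1|² + |-3|² = 14.0000

Frequency domain:
(1/4)Σ|X[k]|² = (1/4)(|-6|² + |-1-3i|² + |0|² + |-1+3i|²) = (1/4)·56.0000 = 14.0000

Both sides agree, confirming Parseval's theorem.

Σ|x[n]|² = (1/N)Σ|X[k]|² = 14.0000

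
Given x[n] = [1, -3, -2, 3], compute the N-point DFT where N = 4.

X[k] = Σ(n=0 to 3) x[n] · ω_4^(nk)
where ω_4 = e^(-2πi/4)

Computing each X[k]:
X[0] = -1
X[1] = 3+6i
X[2] = -1
X[3] = 3-6i

X = [-1, 3+6i, -1, 3-6i]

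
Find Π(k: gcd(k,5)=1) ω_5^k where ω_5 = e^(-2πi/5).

The primitive 5th roots of unity are ω_5^k for k coprime to 5: k ∈ {1, 2, 3, 4}
Their product equals the constant term of the cyclotomic polynomial Φ_5(x) up to sign.
For n ≥ 3, the product of all primitive nth roots of unity is 1. (For n=1 it is 1; for n=2 it is -1.)

1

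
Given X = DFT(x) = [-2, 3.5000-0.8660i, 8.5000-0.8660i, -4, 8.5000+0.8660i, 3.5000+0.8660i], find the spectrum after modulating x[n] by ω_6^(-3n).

Modulation property: DFT(ω_6^(-3n)·x[n]) = X[(k-3) mod 6], so circularly shift X by 3 positions.

X[k-3] = [-4, 8.5000+0.8660i, 3.5000+0.8660i, -2, 3.5000-0.8660i, 8.5000-0.8660i]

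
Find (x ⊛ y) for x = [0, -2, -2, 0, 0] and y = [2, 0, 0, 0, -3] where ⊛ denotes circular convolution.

(x ⊛ y)[n] = Σ(m=0 to 4) x[m] · y[(n-m) mod 5]

Computing each output sample:
(x ⊛ y)[0] = 6
(x ⊛ y)[1] = 2
(x ⊛ y)[2] = -4
(x ⊛ y)[3] = 0
(x ⊛ y)[4] = 0

x ⊛ y = [6, 2, -4, 0, 0]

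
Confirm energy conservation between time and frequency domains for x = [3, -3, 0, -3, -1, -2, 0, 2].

Time domain:
Σ|x[n]|² = |3|² + |-3|² + |0|² + |-3|² + |-1|² + |-2|² + |0|² + |2|² = 36.0000

Frequency domain:
(1/8)Σ|X[k]|² = (1/8)(|-4|² + |6.8284+4.2426i|² + |2+4i|² + |1.1716+4.2426i|² + |8|² + |1.1716-4.2426i|² + |2-4i|² + |6.8284-4.2426i|²) = (1/8)·288.0000 = 36.0000

Both sides agree, confirming Parseval's theorem.

Σ|x[n]|² = (1/N)Σ|X[k]|² = 36.0000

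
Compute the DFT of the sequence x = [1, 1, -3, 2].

X[k] = Σ(n=0 to 3) x[n] · ω_4^(nk)
where ω_4 = e^(-2πi/4)

Computing each X[k]:
X[0] = 1
X[1] = 4+1i
X[2] = -5
X[3] = 4-1i

X = [1, 4+1i, -5, 4-1i]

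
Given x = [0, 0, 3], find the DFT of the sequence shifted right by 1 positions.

Time shift by 1: X_shifted[k] = ω_3^(1k) · X[k]
Shifted x = [3, 0, 0]

DFT(x[n-1]) = [3, 3, 3]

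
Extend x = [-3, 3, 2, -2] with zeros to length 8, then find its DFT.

Original 4-point DFT: [0, -5-5i, -2, -5+5i]
Zero-padded 8-point DFT provides frequency interpolation.

DFT_8([x, 0, ...]) = [0, 0.5355-2.7071i, -5-5i, -6.5355+1.2929i, -2, -6.5355-1.2929i, -5+5i, 0.5355+2.7071i]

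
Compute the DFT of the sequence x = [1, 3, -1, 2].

X[k] = Σ(n=0 to 3) x[n] · ω_4^(nk)
where ω_4 = e^(-2πi/4)

Computing each X[k]:
X[0] = 5
X[1] = 2-1i
X[2] = -5
X[3] = 2+1i

X = [5, 2-1i, -5, 2+1i]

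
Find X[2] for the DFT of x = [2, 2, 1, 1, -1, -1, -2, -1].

X[2] = Σ(n=0 to 7) x[n] · ω_8^(2n) where ω_8 = e^(-2πi/8)
= (2)·ω_8^0 + (2)·ω_8^2 + (1)·ω_8^4 + (1)·ω_8^6 + (-1)·ω_8^8 + (-1)·ω_8^10 + (-2)·ω_8^12 + (-1)·ω_8^14

X[2] = 2-1i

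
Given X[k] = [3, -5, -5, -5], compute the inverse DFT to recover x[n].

x[n] = (1/4) Σ(k=0 to 3) X[k] · e^(2πikn/4)

Computing each x[n]:
x[0] = -3
x[1] = 2
x[2] = 2
x[3] = 2

x = [-3, 2, 2, 2]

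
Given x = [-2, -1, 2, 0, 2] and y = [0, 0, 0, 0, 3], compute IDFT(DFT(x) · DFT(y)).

(x ⊛ y)[n] = Σ(m=0 to 4) x[m] · y[(n-m) mod 5]

Computing each output sample:
(x ⊛ y)[0] = -3
(x ⊛ y)[1] = 6
(x ⊛ y)[2] = 0
(x ⊛ y)[3] = 6
(x ⊛ y)[4] = -6

x ⊛ y = [-3, 6, 0, 6, -6]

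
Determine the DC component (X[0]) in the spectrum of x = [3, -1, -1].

X[0] = Σ(n=0 to 2) x[n] · ω_3^0 = Σ x[n]
= (3) + (-1) + (-1)

X[0] = 1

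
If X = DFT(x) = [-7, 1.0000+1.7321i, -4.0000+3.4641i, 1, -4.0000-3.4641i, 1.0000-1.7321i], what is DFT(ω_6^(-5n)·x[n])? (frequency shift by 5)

Modulation property: DFT(ω_6^(-5n)·x[n]) = X[(k-5) mod 6], so circularly shift X by 5 positions.

X[k-5] = [1.0000+1.7321i, -4.0000+3.4641i, 1, -4.0000-3.4641i, 1.0000-1.7321i, -7]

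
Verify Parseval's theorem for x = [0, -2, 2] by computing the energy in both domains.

Time domain:
Σ|x[n]|² = |0|² + |-2|² + |2|² = 8.0000

Frequency domain:
(1/3)Σ|X[k]|² = (1/3)(|0|² + |3.4641i|² + |-3.4641i|²) = (1/3)·24.0000 = 8.0000

Both sides agree, confirming Parseval's theorem.

Σ|x[n]|² = (1/N)Σ|X[k]|² = 8.0000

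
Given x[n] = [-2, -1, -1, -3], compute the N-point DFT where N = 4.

X[k] = Σ(n=0 to 3) x[n] · ω_4^(nk)
where ω_4 = e^(-2πi/4)

Computing each X[k]:
X[0] = -7
X[1] = -1-2i
X[2] = 1
X[3] = -1+2i

X = [-7, -1-2i, 1, -1+2i]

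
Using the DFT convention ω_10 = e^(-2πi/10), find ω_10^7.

ω_10^7 = e^(-2πi·7/10)
= cos(-2π·7/10) + i·sin(-2π·7/10)
= cos(-14π/10) + i·sin(-14π/10)

ω_10^7 = cos(-14π/10) + i·sin(-14π/10) = -0.3090+0.9511i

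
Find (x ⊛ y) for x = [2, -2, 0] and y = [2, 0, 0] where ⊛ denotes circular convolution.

(x ⊛ y)[n] = Σ(m=0 to 2) x[m] · y[(n-m) mod 3]

Computing each output sample:
(x ⊛ y)[0] = 4
(x ⊛ y)[1] = -4
(x ⊛ y)[2] = 0

x ⊛ y = [4, -4, 0]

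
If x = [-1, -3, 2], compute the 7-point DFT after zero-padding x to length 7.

Original 3-point DFT: [-2, -0.5000+4.3301i, -0.5000-4.3301i]
Zero-padded 7-point DFT provides frequency interpolation.

DFT_7([x, 0, ...]) = [-2, -3.3155+0.3956i, -2.1344+3.7926i, 2.9499+2.8653i, 2.9499-2.8653i, -2.1344-3.7926i, -3.3155-0.3956i]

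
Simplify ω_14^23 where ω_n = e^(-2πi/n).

Since ω_14^14 = 1, powers reduce modulo 14.
23 mod 14 = 9
So ω_14^23 = ω_14^9 = e^(-2πi·9/14)

ω_14^23 = ω_14^9 = -0.6235+0.7818i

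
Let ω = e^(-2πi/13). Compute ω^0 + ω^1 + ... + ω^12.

Sum of all nth roots of unity equals 0 for n > 1 (geometric series with r ≠ 1).

0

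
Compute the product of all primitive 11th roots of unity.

The primitive 11th roots of unity are ω_11^k for k coprime to 11: k ∈ {1, 2, 3, 4, 5, 6, 7, 8, 9, 10}
Their product equals the constant term of the cyclotomic polynomial Φ_11(x) up to sign.
For n ≥ 3, the product of all primitive nth roots of unity is 1. (For n=1 it is 1; for n=2 it is -1.)

1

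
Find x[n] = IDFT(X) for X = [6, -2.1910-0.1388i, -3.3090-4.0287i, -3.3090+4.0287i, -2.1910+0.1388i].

x[n] = (1/5) Σ(k=0 to 4) X[k] · e^(2πikn/5)

Computing each x[n]:
x[0] = -1
x[1] = 3
x[2] = 0
x[3] = 3
x[4] = 1

x = [-1, 3, 0, 3, 1]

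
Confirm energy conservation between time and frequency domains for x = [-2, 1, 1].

Time domain:
Σ|x[n]|² = |-2|² + |1|² + |1|² = 6.0000

Frequency domain:
(1/3)Σ|X[k]|² = (1/3)(|0|² + |-3|² + |-3|²) = (1/3)·18.0000 = 6.0000

Both sides agree, confirming Parseval's theorem.

Σ|x[n]|² = (1/N)Σ|X[k]|² = 6.0000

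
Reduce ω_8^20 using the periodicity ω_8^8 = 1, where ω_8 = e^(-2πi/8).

Since ω_8^8 = 1, powers reduce modulo 8.
20 mod 8 = 4
So ω_8^20 = ω_8^4 = e^(-2πi·4/8)

ω_8^20 = ω_8^4 = -1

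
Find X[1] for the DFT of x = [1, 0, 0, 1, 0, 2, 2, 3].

X[1] = Σ(n=0 to 7) x[n] · ω_8^(1n) where ω_8 = e^(-2πi/8)
= (1)·ω_8^0 + (0)·ω_8^1 + (0)·ω_8^2 + (1)·ω_8^3 + (0)·ω_8^4 + (2)·ω_8^5 + (2)·ω_8^6 + (3)·ω_8^7

X[1] = 1.0000+4.8284i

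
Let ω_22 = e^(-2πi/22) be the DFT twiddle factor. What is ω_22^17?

ω_22^17 = e^(-2πi·17/22)
= cos(-2π·17/22) + i·sin(-2π·17/22)
= cos(-34π/22) + i·sin(-34π/22)

ω_22^17 = cos(-34π/22) + i·sin(-34π/22) = 0.1423+0.9898i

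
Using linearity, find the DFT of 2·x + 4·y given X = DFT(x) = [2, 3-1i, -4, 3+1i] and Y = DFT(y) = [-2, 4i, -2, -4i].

By linearity: DFT(2x + 4y) = 2·DFT(x) + 4·DFT(y)
= 2·[2, 3-1i, -4, 3+1i] + 4·[-2, 4i, -2, -4i]

Computing element-wise:
Z[0] = 2·(2) + 4·(-2) = -4
Z[1] = 2·(3-1i) + 4·(4i) = 6+14i
Z[2] = 2·(-4) + 4·(-2) = -16
Z[3] = 2·(3+1i) + 4·(-4i) = 6-14i

DFT(2x + 4y) = 2·X + 4·Y = [-4, 6+14i, -16, 6-14i]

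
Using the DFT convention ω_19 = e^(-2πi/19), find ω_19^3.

ω_19^3 = e^(-2πi·3/19)
= cos(-2π·3/19) + i·sin(-2π·3/19)
= cos(-6π/19) + i·sin(-6π/19)

ω_19^3 = cos(-6π/19) + i·sin(-6π/19) = 0.5469-0.8372i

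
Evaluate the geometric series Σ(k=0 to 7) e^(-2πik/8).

Sum of all nth roots of unity equals 0 for n > 1 (geometric series with r ≠ 1).

0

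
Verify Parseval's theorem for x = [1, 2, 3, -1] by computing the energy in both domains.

Time domain:
Σ|x[n]|² = |1|² + |2|² + |3|² + |-1|² = 15.0000

Frequency domain:
(1/4)Σ|X[k]|² = (1/4)(|5|² + |-2-3i|² + |3|² + |-2+3i|²) = (1/4)·60.0000 = 15.0000

Both sides agree, confirming Parseval's theorem.

Σ|x[n]|² = (1/N)Σ|X[k]|² = 15.0000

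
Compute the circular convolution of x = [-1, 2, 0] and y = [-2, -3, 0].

(x ⊛ y)[n] = Σ(m=0 to 2) x[m] · y[(n-m) mod 3]

Computing each output sample:
(x ⊛ y)[0] = 2
(x ⊛ y)[1] = -1
(x ⊛ y)[2] = -6

x ⊛ y = [2, -1, -6]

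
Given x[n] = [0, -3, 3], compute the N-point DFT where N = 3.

X[k] = Σ(n=0 to 2) x[n] · ω_3^(nk)
where ω_3 = e^(-2πi/3)

Computing each X[k]:
X[0] = 0
X[1] = 5.1962i
X[2] = -5.1962i

X = [0, 5.1962i, -5.1962i]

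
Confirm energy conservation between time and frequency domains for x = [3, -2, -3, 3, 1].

Time domain:
Σ|x[n]|² = |3|² + |-2|² + |-3|² + |3|² + |1|² = 32.0000

Frequency domain:
(1/5)Σ|X[k]|² = (1/5)(|2|² + |2.6910+6.3799i|² + |3.8090-3.9430i|² + |3.8090+3.9430i|² + |2.6910-6.3799i|²) = (1/5)·160.0000 = 32.0000

Both sides agree, confirming Parseval's theorem.

Σ|x[n]|² = (1/N)Σ|X[k]|² = 32.0000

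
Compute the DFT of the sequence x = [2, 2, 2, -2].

X[k] = Σ(n=0 to 3) x[n] · ω_4^(nk)
where ω_4 = e^(-2πi/4)

Computing each X[k]:
X[0] = 4
X[1] = -4i
X[2] = 4
X[3] = 4i

X = [4, -4i, 4, 4i]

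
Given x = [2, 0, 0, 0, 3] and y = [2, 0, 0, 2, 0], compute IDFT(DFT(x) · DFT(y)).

(x ⊛ y)[n] = Σ(m=0 to 4) x[m] · y[(n-m) mod 5]

Computing each output sample:
(x ⊛ y)[0] = 4
(x ⊛ y)[1] = 0
(x ⊛ y)[2] = 6
(x ⊛ y)[3] = 4
(x ⊛ y)[4] = 6

x ⊛ y = [4, 0, 6, 4, 6]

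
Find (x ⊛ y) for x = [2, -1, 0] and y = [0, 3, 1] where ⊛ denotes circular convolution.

(x ⊛ y)[n] = Σ(m=0 to 2) x[m] · y[(n-m) mod 3]

Computing each output sample:
(x ⊛ y)[0] = -1
(x ⊛ y)[1] = 6
(x ⊛ y)[2] = -1

x ⊛ y = [-1, 6, -1]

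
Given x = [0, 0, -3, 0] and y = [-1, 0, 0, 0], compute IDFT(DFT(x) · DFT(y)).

(x ⊛ y)[n] = Σ(m=0 to 3) x[m] · y[(n-m) mod 4]

Computing each output sample:
(x ⊛ y)[0] = 0
(x ⊛ y)[1] = 0
(x ⊛ y)[2] = 3
(x ⊛ y)[3] = 0

x ⊛ y = [0, 0, 3, 0]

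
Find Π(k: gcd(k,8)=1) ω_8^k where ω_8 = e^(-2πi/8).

The primitive 8th roots of unity are ω_8^k for k coprime to 8: k ∈ {1, 3, 5, 7}
Their product equals the constant term of the cyclotomic polynomial Φ_8(x) up to sign.
For n ≥ 3, the product of all primitive nth roots of unity is 1. (For n=1 it is 1; for n=2 it is -1.)

1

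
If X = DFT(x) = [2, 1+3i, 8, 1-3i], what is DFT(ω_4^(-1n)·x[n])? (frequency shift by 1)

Modulation property: DFT(ω_4^(-1n)·x[n]) = X[(k-1) mod 4], so circularly shift X by 1 positions.

X[k-1] = [1-3i, 2, 1+3i, 8]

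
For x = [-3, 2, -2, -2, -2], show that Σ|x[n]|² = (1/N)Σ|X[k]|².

Time domain:
Σ|x[n]|² = |-3|² + |2|² + |-2|² + |-2|² + |-2|² = 25.0000

Frequency domain:
(1/5)Σ|X[k]|² = (1/5)(|-7|² + |0.2361-3.8042i|² + |-4.2361-2.3511i|² + |-4.2361+2.3511i|² + |0.2361+3.8042i|²) = (1/5)·125.0000 = 25.0000

Both sides agree, confirming Parseval's theorem.

Σ|x[n]|² = (1/N)Σ|X[k]|² = 25.0000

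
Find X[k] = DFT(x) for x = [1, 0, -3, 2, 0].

X[k] = Σ(n=0 to 4) x[n] · ω_5^(nk)
where ω_5 = e^(-2πi/5)

Computing each X[k]:
X[0] = 0
X[1] = 1.8090+2.9389i
X[2] = 0.6910-4.7553i
X[3] = 0.6910+4.7553i
X[4] = 1.8090-2.9389i

X = [0, 1.8090+2.9389i, 0.6910-4.7553i, 0.6910+4.7553i, 1.8090-2.9389i]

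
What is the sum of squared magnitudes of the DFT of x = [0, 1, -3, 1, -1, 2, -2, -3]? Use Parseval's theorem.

Parseval: Σ|x[n]|² = (1/N)Σ|X[k]|², so Σ|X[k]|² = N·Σ|x[n]|² = 8·29.0000

Σ|X[k]|² = N·Σ|x[n]|² = 8·29.0000 = 232.0000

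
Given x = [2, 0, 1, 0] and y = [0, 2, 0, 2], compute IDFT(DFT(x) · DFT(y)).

(x ⊛ y)[n] = Σ(m=0 to 3) x[m] · y[(n-m) mod 4]

Computing each output sample:
(x ⊛ y)[0] = 0
(x ⊛ y)[1] = 6
(x ⊛ y)[2] = 0
(x ⊛ y)[3] = 6

x ⊛ y = [0, 6, 0, 6]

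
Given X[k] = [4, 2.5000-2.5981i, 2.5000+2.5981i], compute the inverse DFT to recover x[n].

x[n] = (1/3) Σ(k=0 to 2) X[k] · e^(2πikn/3)

Computing each x[n]:
x[0] = 3
x[1] = 2
x[2] = -1

x = [3, 2, -1]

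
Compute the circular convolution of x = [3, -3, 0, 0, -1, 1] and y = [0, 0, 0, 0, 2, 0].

(x ⊛ y)[n] = Σ(m=0 to 5) x[m] · y[(n-m) mod 6]

Computing each output sample:
(x ⊛ y)[0] = 0
(x ⊛ y)[1] = 0
(x ⊛ y)[2] = -2
(x ⊛ y)[3] = 2
(x ⊛ y)[4] = 6
(x ⊛ y)[5] = -6

x ⊛ y = [0, 0, -2, 2, 6, -6]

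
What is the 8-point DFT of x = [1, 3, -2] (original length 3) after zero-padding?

Original 3-point DFT: [2, 0.5000-4.3301i, 0.5000+4.3301i]
Zero-padded 8-point DFT provides frequency interpolation.

DFT_8([x, 0, ...]) = [2, 3.1213-0.1213i, 3-3i, -1.1213-4.1213i, -4, -1.1213+4.1213i, 3+3i, 3.1213+0.1213i]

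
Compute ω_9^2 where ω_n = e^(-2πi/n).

ω_9^2 = e^(-2πi·2/9)
= cos(-2π·2/9) + i·sin(-2π·2/9)
= cos(-4π/9) + i·sin(-4π/9)

ω_9^2 = cos(-4π/9) + i·sin(-4π/9) = 0.1736-0.9848i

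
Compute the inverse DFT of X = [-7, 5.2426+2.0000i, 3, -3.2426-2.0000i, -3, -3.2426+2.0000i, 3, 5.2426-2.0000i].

x[n] = (1/8) Σ(k=0 to 7) X[k] · e^(2πikn/8)

Computing each x[n]:
x[0] = 0
x[1] = 1
x[2] = -3
x[3] = -2
x[4] = -1
x[5] = -2
x[6] = -1
x[7] = 1

x = [0, 1, -3, -2, -1, -2, -1, 1]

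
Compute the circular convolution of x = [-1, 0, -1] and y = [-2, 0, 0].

(x ⊛ y)[n] = Σ(m=0 to 2) x[m] · y[(n-m) mod 3]

Computing each output sample:
(x ⊛ y)[0] = 2
(x ⊛ y)[1] = 0
(x ⊛ y)[2] = 2

x ⊛ y = [2, 0, 2]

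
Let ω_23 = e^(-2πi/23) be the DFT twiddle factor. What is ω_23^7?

ω_23^7 = e^(-2πi·7/23)
= cos(-2π·7/23) + i·sin(-2π·7/23)
= cos(-14π/23) + i·sin(-14π/23)

ω_23^7 = cos(-14π/23) + i·sin(-14π/23) = -0.3349-0.9423i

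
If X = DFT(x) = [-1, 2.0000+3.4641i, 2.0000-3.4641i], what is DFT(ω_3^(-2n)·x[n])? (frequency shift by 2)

Modulation property: DFT(ω_3^(-2n)·x[n]) = X[(k-2) mod 3], so circularly shift X by 2 positions.

X[k-2] = [2.0000+3.4641i, 2.0000-3.4641i, -1]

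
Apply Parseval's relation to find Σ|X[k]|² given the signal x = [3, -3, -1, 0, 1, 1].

Parseval: Σ|x[n]|² = (1/N)Σ|X[k]|², so Σ|X[k]|² = N·Σ|x[n]|² = 6·21.0000

Σ|X[k]|² = N·Σ|x[n]|² = 6·21.0000 = 126.0000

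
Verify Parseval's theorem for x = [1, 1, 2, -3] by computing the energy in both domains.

Time domain:
Σ|x[n]|² = |1|² + |1|² + |2|² + |-3|² = 15.0000

Frequency domain:
(1/4)Σ|X[k]|² = (1/4)(|1|² + |-1-4i|² + |5|² + |-1+4i|²) = (1/4)·60.0000 = 15.0000

Both sides agree, confirming Parseval's theorem.

Σ|x[n]|² = (1/N)Σ|X[k]|² = 15.0000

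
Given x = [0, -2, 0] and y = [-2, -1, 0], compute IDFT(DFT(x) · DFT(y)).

(x ⊛ y)[n] = Σ(m=0 to 2) x[m] · y[(n-m) mod 3]

Computing each output sample:
(x ⊛ y)[0] = 0
(x ⊛ y)[1] = 4
(x ⊛ y)[2] = 2

x ⊛ y = [0, 4, 2]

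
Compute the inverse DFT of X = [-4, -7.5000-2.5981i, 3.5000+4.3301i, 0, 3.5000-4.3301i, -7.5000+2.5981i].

x[n] = (1/6) Σ(k=0 to 5) X[k] · e^(2πikn/6)

Computing each x[n]:
x[0] = -2
x[1] = -3
x[2] = 2
x[3] = 3
x[4] = -2
x[5] = -2

x = [-2, -3, 2, 3, -2, -2]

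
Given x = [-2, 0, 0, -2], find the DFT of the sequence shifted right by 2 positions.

Time shift by 2: X_shifted[k] = ω_4^(2k) · X[k]
Shifted x = [0, -2, -2, 0]

DFT(x[n-2]) = [-4, 2+2i, 0, 2-2i]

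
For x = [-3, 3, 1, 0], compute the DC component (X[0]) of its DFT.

X[0] = Σ(n=0 to 3) x[n] · ω_4^0 = Σ x[n]
= (-3) + (3) + (1) + (0)

X[0] = 1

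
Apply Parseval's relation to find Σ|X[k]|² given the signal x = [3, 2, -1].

Parseval: Σ|x[n]|² = (1/N)Σ|X[k]|², so Σ|X[k]|² = N·Σ|x[n]|² = 3·14.0000

Σ|X[k]|² = N·Σ|x[n]|² = 3·14.0000 = 42.0000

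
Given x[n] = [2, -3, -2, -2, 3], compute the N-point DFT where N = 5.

X[k] = Σ(n=0 to 4) x[n] · ω_5^(nk)
where ω_5 = e^(-2πi/5)

Computing each X[k]:
X[0] = -2
X[1] = 5.2361+5.7063i
X[2] = 0.7639+3.5267i
X[3] = 0.7639-3.5267i
X[4] = 5.2361-5.7063i

X = [-2, 5.2361+5.7063i, 0.7639+3.5267i, 0.7639-3.5267i, 5.2361-5.7063i]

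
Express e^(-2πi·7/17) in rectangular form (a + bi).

ω_17^7 = e^(-2πi·7/17)
= cos(-2π·7/17) + i·sin(-2π·7/17)
= cos(-14π/17) + i·sin(-14π/17)

ω_17^7 = cos(-14π/17) + i·sin(-14π/17) = -0.8502-0.5264i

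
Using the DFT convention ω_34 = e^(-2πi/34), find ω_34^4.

ω_34^4 = e^(-2πi·4/34)
= cos(-2π·4/34) + i·sin(-2π·4/34)
= cos(-8π/34) + i·sin(-8π/34)

ω_34^4 = cos(-8π/34) + i·sin(-8π/34) = 0.7390-0.6737i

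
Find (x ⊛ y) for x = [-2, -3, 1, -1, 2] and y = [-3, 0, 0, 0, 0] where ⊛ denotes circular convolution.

(x ⊛ y)[n] = Σ(m=0 to 4) x[m] · y[(n-m) mod 5]

Computing each output sample:
(x ⊛ y)[0] = 6
(x ⊛ y)[1] = 9
(x ⊛ y)[2] = -3
(x ⊛ y)[3] = 3
(x ⊛ y)[4] = -6

x ⊛ y = [6, 9, -3, 3, -6]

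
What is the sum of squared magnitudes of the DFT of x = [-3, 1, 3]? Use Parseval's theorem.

Parseval: Σ|x[n]|² = (1/N)Σ|X[k]|², so Σ|X[k]|² = N·Σ|x[n]|² = 3·19.0000

Σ|X[k]|² = N·Σ|x[n]|² = 3·19.0000 = 57.0000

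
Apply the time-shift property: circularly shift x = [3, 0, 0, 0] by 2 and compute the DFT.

Time shift by 2: X_shifted[k] = ω_4^(2k) · X[k]
Shifted x = [0, 0, 3, 0]

DFT(x[n-2]) = [3, -3, 3, -3]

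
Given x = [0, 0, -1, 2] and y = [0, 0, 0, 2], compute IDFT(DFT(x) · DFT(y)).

(x ⊛ y)[n] = Σ(m=0 to 3) x[m] · y[(n-m) mod 4]

Computing each output sample:
(x ⊛ y)[0] = 0
(x ⊛ y)[1] = -2
(x ⊛ y)[2] = 4
(x ⊛ y)[3] = 0

x ⊛ y = [0, -2, 4, 0]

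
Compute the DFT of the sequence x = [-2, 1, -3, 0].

X[k] = Σ(n=0 to 3) x[n] · ω_4^(nk)
where ω_4 = e^(-2πi/4)

Computing each X[k]:
X[0] = -4
X[1] = 1-1i
X[2] = -6
X[3] = 1+1i

X = [-4, 1-1i, -6, 1+1i]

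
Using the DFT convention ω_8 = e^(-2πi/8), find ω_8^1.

ω_8^1 = e^(-2πi·1/8)
= cos(-2π·1/8) + i·sin(-2π·1/8)
= cos(-2π/8) + i·sin(-2π/8)

ω_8^1 = cos(-2π/8) + i·sin(-2π/8) = 0.7071-0.7071i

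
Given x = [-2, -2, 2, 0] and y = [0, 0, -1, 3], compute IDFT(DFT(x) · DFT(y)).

(x ⊛ y)[n] = Σ(m=0 to 3) x[m] · y[(n-m) mod 4]

Computing each output sample:
(x ⊛ y)[0] = -8
(x ⊛ y)[1] = 6
(x ⊛ y)[2] = 2
(x ⊛ y)[3] = -4

x ⊛ y = [-8, 6, 2, -4]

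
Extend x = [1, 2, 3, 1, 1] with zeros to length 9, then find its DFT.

Original 5-point DFT: [8, -1.3090-2.1266i, -0.1910+1.3143i, -0.1910-1.3143i, -1.3090+2.1266i]
Zero-padded 9-point DFT provides frequency interpolation.

DFT_9([x, 0, ...]) = [8, 1.6133-5.4480i, -1.2057-1.4869i, -1, 1.0924+1.3631i, 1.0924-1.3631i, -1, -1.2057+1.4869i, 1.6133+5.4480i]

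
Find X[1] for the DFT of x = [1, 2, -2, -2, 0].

X[1] = Σ(n=0 to 4) x[n] · ω_5^(1n) where ω_5 = e^(-2πi/5)
= (1)·ω_5^0 + (2)·ω_5^1 + (-2)·ω_5^2 + (-2)·ω_5^3 + (0)·ω_5^4

X[1] = 4.8541-1.9021i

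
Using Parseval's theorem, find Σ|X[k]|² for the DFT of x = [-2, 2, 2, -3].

Parseval: Σ|x[n]|² = (1/N)Σ|X[k]|², so Σ|X[k]|² = N·Σ|x[n]|² = 4·21.0000

Σ|X[k]|² = N·Σ|x[n]|² = 4·21.0000 = 84.0000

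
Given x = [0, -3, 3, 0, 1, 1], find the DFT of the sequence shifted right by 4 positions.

Time shift by 4: X_shifted[k] = ω_6^(4k) · X[k]
Shifted x = [3, 0, 1, 1, 0, -3]

DFT(x[n-4]) = [2, -3.4641i, 5.0000-1.7321i, 6, 5.0000+1.7321i, 3.4641i]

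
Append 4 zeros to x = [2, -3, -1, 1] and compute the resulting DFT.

Original 4-point DFT: [-1, 3+4i, 3, 3-4i]
Zero-padded 8-point DFT provides frequency interpolation.

DFT_8([x, 0, ...]) = [-1, -0.8284+2.4142i, 3+4i, 4.8284+0.4142i, 3, 4.8284-0.4142i, 3-4i, -0.8284-2.4142i]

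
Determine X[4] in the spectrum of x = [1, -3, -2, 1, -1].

X[4] = Σ(n=0 to 4) x[n] · ω_5^(4n) where ω_5 = e^(-2πi/5)
= (1)·ω_5^0 + (-3)·ω_5^4 + (-2)·ω_5^8 + (1)·ω_5^12 + (-1)·ω_5^16

X[4] = 0.5729-3.6655i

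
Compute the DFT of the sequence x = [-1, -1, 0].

X[k] = Σ(n=0 to 2) x[n] · ω_3^(nk)
where ω_3 = e^(-2πi/3)

Computing each X[k]:
X[0] = -2
X[1] = -0.5000+0.8660i
X[2] = -0.5000-0.8660i

X = [-2, -0.5000+0.8660i, -0.5000-0.8660i]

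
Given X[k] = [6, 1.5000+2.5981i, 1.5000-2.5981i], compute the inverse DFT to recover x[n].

x[n] = (1/3) Σ(k=0 to 2) X[k] · e^(2πikn/3)

Computing each x[n]:
x[0] = 3
x[1] = 0
x[2] = 3

x = [3, 0, 3]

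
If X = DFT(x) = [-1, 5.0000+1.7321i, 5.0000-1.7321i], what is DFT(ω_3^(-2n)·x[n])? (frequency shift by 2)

Modulation property: DFT(ω_3^(-2n)·x[n]) = X[(k-2) mod 3], so circularly shift X by 2 positions.

X[k-2] = [5.0000+1.7321i, 5.0000-1.7321i, -1]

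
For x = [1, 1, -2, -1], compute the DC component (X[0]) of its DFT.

X[0] = Σ(n=0 to 3) x[n] · ω_4^0 = Σ x[n]
= (1) + (1) + (-2) + (-1)

X[0] = -1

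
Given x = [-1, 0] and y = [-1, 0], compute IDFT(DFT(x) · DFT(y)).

(x ⊛ y)[n] = Σ(m=0 to 1) x[m] · y[(n-m) mod 2]

Computing each output sample:
(x ⊛ y)[0] = 1
(x ⊛ y)[1] = 0

x ⊛ y = [1, 0]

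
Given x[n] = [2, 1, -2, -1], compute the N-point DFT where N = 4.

X[k] = Σ(n=0 to 3) x[n] · ω_4^(nk)
where ω_4 = e^(-2πi/4)

Computing each X[k]:
X[0] = 0
X[1] = 4-2i
X[2] = 0
X[3] = 4+2i

X = [0, 4-2i, 0, 4+2i]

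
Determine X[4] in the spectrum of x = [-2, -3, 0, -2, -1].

X[4] = Σ(n=0 to 4) x[n] · ω_5^(4n) where ω_5 = e^(-2πi/5)
= (-2)·ω_5^0 + (-3)·ω_5^4 + (0)·ω_5^8 + (-2)·ω_5^12 + (-1)·ω_5^16

X[4] = -1.6180-0.7265i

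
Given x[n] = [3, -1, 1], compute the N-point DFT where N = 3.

X[k] = Σ(n=0 to 2) x[n] · ω_3^(nk)
where ω_3 = e^(-2πi/3)

Computing each X[k]:
X[0] = 3
X[1] = 3.0000+1.7321i
X[2] = 3.0000-1.7321i

X = [3, 3.0000+1.7321i, 3.0000-1.7321i]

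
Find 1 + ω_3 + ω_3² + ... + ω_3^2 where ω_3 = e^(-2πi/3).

Sum of all nth roots of unity equals 0 for n > 1 (geometric series with r ≠ 1).

0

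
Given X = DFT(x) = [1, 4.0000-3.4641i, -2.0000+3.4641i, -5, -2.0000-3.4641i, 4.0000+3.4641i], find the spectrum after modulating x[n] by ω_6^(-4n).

Modulation property: DFT(ω_6^(-4n)·x[n]) = X[(k-4) mod 6], so circularly shift X by 4 positions.

X[k-4] = [-2.0000+3.4641i, -5, -2.0000-3.4641i, 4.0000+3.4641i, 1, 4.0000-3.4641i]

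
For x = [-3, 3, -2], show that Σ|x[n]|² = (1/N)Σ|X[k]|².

Time domain:
Σ|x[n]|² = |-3|² + |3|² + |-2|² = 22.0000

Frequency domain:
(1/3)Σ|X[k]|² = (1/3)(|-2|² + |-3.5000-4.3301i|² + |-3.5000+4.3301i|²) = (1/3)·66.0000 = 22.0000

Both sides agree, confirming Parseval's theorem.

Σ|x[n]|² = (1/N)Σ|X[k]|² = 22.0000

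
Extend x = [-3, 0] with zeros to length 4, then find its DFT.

Original 2-point DFT: [-3, -3]
Zero-padded 4-point DFT provides frequency interpolation.

DFT_4([x, 0, ...]) = [-3, -3, -3, -3]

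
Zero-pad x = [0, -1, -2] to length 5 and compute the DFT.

Original 3-point DFT: [-3, 1.5000-0.8660i, 1.5000+0.8660i]
Zero-padded 5-point DFT provides frequency interpolation.

DFT_5([x, 0, ...]) = [-3, 1.3090+2.1266i, 0.1910-1.3143i, 0.1910+1.3143i, 1.3090-2.1266i]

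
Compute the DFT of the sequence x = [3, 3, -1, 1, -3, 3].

X[k] = Σ(n=0 to 5) x[n] · ω_6^(nk)
where ω_6 = e^(-2πi/6)

Computing each X[k]:
X[0] = 6
X[1] = 7.0000-1.7321i
X[2] = 3.0000+1.7321i
X[3] = -8
X[4] = 3.0000-1.7321i
X[5] = 7.0000+1.7321i

X = [6, 7.0000-1.7321i, 3.0000+1.7321i, -8, 3.0000-1.7321i, 7.0000+1.7321i]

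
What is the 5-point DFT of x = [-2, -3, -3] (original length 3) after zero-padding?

Original 3-point DFT: [-8, 1, 1]
Zero-padded 5-point DFT provides frequency interpolation.

DFT_5([x, 0, ...]) = [-8, -0.5000+4.6165i, -0.5000-1.0898i, -0.5000+1.0898i, -0.5000-4.6165i]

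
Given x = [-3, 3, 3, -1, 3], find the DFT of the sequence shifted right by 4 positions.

Time shift by 4: X_shifted[k] = ω_5^(4k) · X[k]
Shifted x = [3, 3, -1, 3, -3]

DFT(x[n-4]) = [5, 1.3820-3.3552i, 3.6180-7.3309i, 3.6180+7.3309i, 1.3820+3.3552i]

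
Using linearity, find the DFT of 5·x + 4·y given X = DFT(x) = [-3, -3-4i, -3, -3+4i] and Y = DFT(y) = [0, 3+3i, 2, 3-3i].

By linearity: DFT(5x + 4y) = 5·DFT(x) + 4·DFT(y)
= 5·[-3, -3-4i, -3, -3+4i] + 4·[0, 3+3i, 2, 3-3i]

Computing element-wise:
Z[0] = 5·(-3) + 4·(0) = -15
Z[1] = 5·(-3-4i) + 4·(3+3i) = -3-8i
Z[2] = 5·(-3) + 4·(2) = -7
Z[3] = 5·(-3+4i) + 4·(3-3i) = -3+8i

DFT(5x + 4y) = 5·X + 4·Y = [-15, -3-8i, -7, -3+8i]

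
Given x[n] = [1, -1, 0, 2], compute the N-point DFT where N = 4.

X[k] = Σ(n=0 to 3) x[n] · ω_4^(nk)
where ω_4 = e^(-2πi/4)

Computing each X[k]:
X[0] = 2
X[1] = 1+3i
X[2] = 0
X[3] = 1-3i

X = [2, 1+3i, 0, 1-3i]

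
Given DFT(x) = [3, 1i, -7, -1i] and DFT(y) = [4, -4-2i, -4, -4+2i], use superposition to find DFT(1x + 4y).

By linearity: DFT(1x + 4y) = 1·DFT(x) + 4·DFT(y)
= 1·[3, 1i, -7, -1i] + 4·[4, -4-2i, -4, -4+2i]

Computing element-wise:
Z[0] = 1·(3) + 4·(4) = 19
Z[1] = 1·(1i) + 4·(-4-2i) = -16-7i
Z[2] = 1·(-7) + 4·(-4) = -23
Z[3] = 1·(-1i) + 4·(-4+2i) = -16+7i

DFT(1x + 4y) = 1·X + 4·Y = [19, -16-7i, -23, -16+7i]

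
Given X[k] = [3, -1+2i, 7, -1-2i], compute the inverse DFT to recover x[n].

x[n] = (1/4) Σ(k=0 to 3) X[k] · e^(2πikn/4)

Computing each x[n]:
x[0] = 2
x[1] = -2
x[2] = 3
x[3] = 0

x = [2, -2, 3, 0]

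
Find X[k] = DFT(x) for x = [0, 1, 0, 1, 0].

X[k] = Σ(n=0 to 4) x[n] · ω_5^(nk)
where ω_5 = e^(-2πi/5)

Computing each X[k]:
X[0] = 2
X[1] = -0.5000-0.3633i
X[2] = -0.5000-1.5388i
X[3] = -0.5000+1.5388i
X[4] = -0.5000+0.3633i

X = [2, -0.5000-0.3633i, -0.5000-1.5388i, -0.5000+1.5388i, -0.5000+0.3633i]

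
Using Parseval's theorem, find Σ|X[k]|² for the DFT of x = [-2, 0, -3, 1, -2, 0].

Parseval: Σ|x[n]|² = (1/N)Σ|X[k]|², so Σ|X[k]|² = N·Σ|x[n]|² = 6·18.0000

Σ|X[k]|² = N·Σ|x[n]|² = 6·18.0000 = 108.0000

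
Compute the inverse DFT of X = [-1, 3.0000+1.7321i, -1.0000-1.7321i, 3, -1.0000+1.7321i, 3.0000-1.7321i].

x[n] = (1/6) Σ(k=0 to 5) X[k] · e^(2πikn/6)

Computing each x[n]:
x[0] = 1
x[1] = 0
x[2] = -1
x[3] = -2
x[4] = 1
x[5] = 0

x = [1, 0, -1, -2, 1, 0]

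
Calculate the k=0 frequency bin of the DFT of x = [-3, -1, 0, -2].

X[0] = Σ(n=0 to 3) x[n] · ω_4^0 = Σ x[n]
= (-3) + (-1) + (0) + (-2)

X[0] = -6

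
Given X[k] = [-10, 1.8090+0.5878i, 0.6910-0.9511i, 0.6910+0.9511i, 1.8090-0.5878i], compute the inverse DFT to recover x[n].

x[n] = (1/5) Σ(k=0 to 4) X[k] · e^(2πikn/5)

Computing each x[n]:
x[0] = -1
x[1] = -2
x[2] = -3
x[3] = -2
x[4] = -2

x = [-1, -2, -3, -2, -2]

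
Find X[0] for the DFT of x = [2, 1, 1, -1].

X[0] = Σ(n=0 to 3) x[n] · ω_4^0 = Σ x[n]
= (2) + (1) + (1) + (-1)

X[0] = 3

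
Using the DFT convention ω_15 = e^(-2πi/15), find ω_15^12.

ω_15^12 = e^(-2πi·12/15)
= cos(-2π·12/15) + i·sin(-2π·12/15)
= cos(-24π/15) + i·sin(-24π/15)

ω_15^12 = cos(-24π/15) + i·sin(-24π/15) = 0.3090+0.9511i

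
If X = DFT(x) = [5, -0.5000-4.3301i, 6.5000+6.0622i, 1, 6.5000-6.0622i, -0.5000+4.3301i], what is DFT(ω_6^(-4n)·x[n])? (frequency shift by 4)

Modulation property: DFT(ω_6^(-4n)·x[n]) = X[(k-4) mod 6], so circularly shift X by 4 positions.

X[k-4] = [6.5000+6.0622i, 1, 6.5000-6.0622i, -0.5000+4.3301i, 5, -0.5000-4.3301i]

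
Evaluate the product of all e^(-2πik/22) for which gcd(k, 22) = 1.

The primitive 22nd roots of unity are ω_22^k for k coprime to 22: k ∈ {1, 3, 5, 7, 9, 13, 15, 17, 19, 21}
Their product equals the constant term of the cyclotomic polynomial Φ_22(x) up to sign.
For n ≥ 3, the product of all primitive nth roots of unity is 1. (For n=1 it is 1; for n=2 it is -1.)

1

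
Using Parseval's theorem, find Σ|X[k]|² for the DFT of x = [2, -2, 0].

Parseval: Σ|x[n]|² = (1/N)Σ|X[k]|², so Σ|X[k]|² = N·Σ|x[n]|² = 3·8.0000

Σ|X[k]|² = N·Σ|x[n]|² = 3·8.0000 = 24.0000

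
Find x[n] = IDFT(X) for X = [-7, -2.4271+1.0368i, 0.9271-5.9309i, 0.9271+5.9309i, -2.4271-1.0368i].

x[n] = (1/5) Σ(k=0 to 4) X[k] · e^(2πikn/5)

Computing each x[n]:
x[0] = -2
x[1] = -1
x[2] = -3
x[3] = 2
x[4] = -3

x = [-2, -1, -3, 2, -3]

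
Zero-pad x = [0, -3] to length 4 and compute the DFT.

Original 2-point DFT: [-3, 3]
Zero-padded 4-point DFT provides frequency interpolation.

DFT_4([x, 0, ...]) = [-3, 3i, 3, -3i]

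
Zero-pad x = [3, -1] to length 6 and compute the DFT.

Original 2-point DFT: [2, 4]
Zero-padded 6-point DFT provides frequency interpolation.

DFT_6([x, 0, ...]) = [2, 2.5000+0.8660i, 3.5000+0.8660i, 4, 3.5000-0.8660i, 2.5000-0.8660i]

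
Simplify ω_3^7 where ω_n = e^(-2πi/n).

Since ω_3^3 = 1, powers reduce modulo 3.
7 mod 3 = 1
So ω_3^7 = ω_3^1 = e^(-2πi·1/3)

ω_3^7 = ω_3^1 = -0.5000-0.8660i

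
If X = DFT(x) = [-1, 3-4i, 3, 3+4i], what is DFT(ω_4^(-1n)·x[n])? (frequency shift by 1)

Modulation property: DFT(ω_4^(-1n)·x[n]) = X[(k-1) mod 4], so circularly shift X by 1 positions.

X[k-1] = [3+4i, -1, 3-4i, 3]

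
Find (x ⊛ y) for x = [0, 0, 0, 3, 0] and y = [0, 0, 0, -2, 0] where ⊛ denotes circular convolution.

(x ⊛ y)[n] = Σ(m=0 to 4) x[m] · y[(n-m) mod 5]

Computing each output sample:
(x ⊛ y)[0] = 0
(x ⊛ y)[1] = -6
(x ⊛ y)[2] = 0
(x ⊛ y)[3] = 0
(x ⊛ y)[4] = 0

x ⊛ y = [0, -6, 0, 0, 0]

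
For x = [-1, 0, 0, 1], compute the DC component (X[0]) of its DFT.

X[0] = Σ(n=0 to 3) x[n] · ω_4^0 = Σ x[n]
= (-1) + (0) + (0) + (1)

X[0] = 0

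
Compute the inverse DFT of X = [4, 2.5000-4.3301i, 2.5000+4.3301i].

x[n] = (1/3) Σ(k=0 to 2) X[k] · e^(2πikn/3)

Computing each x[n]:
x[0] = 3
x[1] = 3
x[2] = -2

x = [3, 3, -2]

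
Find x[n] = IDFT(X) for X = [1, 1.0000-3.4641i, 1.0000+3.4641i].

x[n] = (1/3) Σ(k=0 to 2) X[k] · e^(2πikn/3)

Computing each x[n]:
x[0] = 1
x[1] = 2
x[2] = -2

x = [1, 2, -2]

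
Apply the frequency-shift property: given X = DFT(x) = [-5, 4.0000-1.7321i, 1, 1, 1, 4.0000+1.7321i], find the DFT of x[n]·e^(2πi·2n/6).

Modulation property: DFT(ω_6^(-2n)·x[n]) = X[(k-2) mod 6], so circularly shift X by 2 positions.

X[k-2] = [1, 4.0000+1.7321i, -5, 4.0000-1.7321i, 1, 1]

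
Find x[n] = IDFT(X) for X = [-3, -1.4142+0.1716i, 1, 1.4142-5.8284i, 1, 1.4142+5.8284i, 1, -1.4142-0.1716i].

x[n] = (1/8) Σ(k=0 to 7) X[k] · e^(2πikn/8)

Computing each x[n]:
x[0] = 0
x[1] = 0
x[2] = -2
x[3] = 1
x[4] = 0
x[5] = -1
x[6] = 1
x[7] = -2

x = [0, 0, -2, 1, 0, -1, 1, -2]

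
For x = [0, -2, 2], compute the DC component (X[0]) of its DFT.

X[0] = Σ(n=0 to 2) x[n] · ω_3^0 = Σ x[n]
= (0) + (-2) + (2)

X[0] = 0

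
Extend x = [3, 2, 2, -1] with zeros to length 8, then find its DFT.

Original 4-point DFT: [6, 1-3i, 4, 1+3i]
Zero-padded 8-point DFT provides frequency interpolation.

DFT_8([x, 0, ...]) = [6, 5.1213-2.7071i, 1-3i, 0.8787+1.2929i, 4, 0.8787-1.2929i, 1+3i, 5.1213+2.7071i]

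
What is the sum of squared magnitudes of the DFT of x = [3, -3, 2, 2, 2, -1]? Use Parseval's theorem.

Parseval: Σ|x[n]|² = (1/N)Σ|X[k]|², so Σ|X[k]|² = N·Σ|x[n]|² = 6·31.0000

Σ|X[k]|² = N·Σ|x[n]|² = 6·31.0000 = 186.0000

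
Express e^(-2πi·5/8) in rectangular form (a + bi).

ω_8^5 = e^(-2πi·5/8)
= cos(-2π·5/8) + i·sin(-2π·5/8)
= cos(-10π/8) + i·sin(-10π/8)

ω_8^5 = cos(-10π/8) + i·sin(-10π/8) = -0.7071+0.7071i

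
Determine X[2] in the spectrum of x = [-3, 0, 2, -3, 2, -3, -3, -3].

X[2] = Σ(n=0 to 7) x[n] · ω_8^(2n) where ω_8 = e^(-2πi/8)
= (-3)·ω_8^0 + (0)·ω_8^2 + (2)·ω_8^4 + (-3)·ω_8^6 + (2)·ω_8^8 + (-3)·ω_8^10 + (-3)·ω_8^12 + (-3)·ω_8^14

X[2] = -3i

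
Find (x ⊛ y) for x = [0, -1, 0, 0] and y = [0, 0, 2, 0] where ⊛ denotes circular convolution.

(x ⊛ y)[n] = Σ(m=0 to 3) x[m] · y[(n-m) mod 4]

Computing each output sample:
(x ⊛ y)[0] = 0
(x ⊛ y)[1] = 0
(x ⊛ y)[2] = 0
(x ⊛ y)[3] = -2

x ⊛ y = [0, 0, 0, -2]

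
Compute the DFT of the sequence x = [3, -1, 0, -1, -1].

X[k] = Σ(n=0 to 4) x[n] · ω_5^(nk)
where ω_5 = e^(-2πi/5)

Computing each X[k]:
X[0] = 0
X[1] = 3.1910-0.5878i
X[2] = 4.3090+0.9511i
X[3] = 4.3090-0.9511i
X[4] = 3.1910+0.5878i

X = [0, 3.1910-0.5878i, 4.3090+0.9511i, 4.3090-0.9511i, 3.1910+0.5878i]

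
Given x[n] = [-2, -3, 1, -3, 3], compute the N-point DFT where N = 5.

X[k] = Σ(n=0 to 4) x[n] · ω_5^(nk)
where ω_5 = e^(-2πi/5)

Computing each X[k]:
X[0] = -4
X[1] = -0.3820+3.3552i
X[2] = -2.6180+7.3309i
X[3] = -2.6180-7.3309i
X[4] = -0.3820-3.3552i

X = [-4, -0.3820+3.3552i, -2.6180+7.3309i, -2.6180-7.3309i, -0.3820-3.3552i]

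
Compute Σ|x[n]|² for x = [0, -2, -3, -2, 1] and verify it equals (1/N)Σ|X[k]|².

Time domain:
Σ|x[n]|² = |0|² + |-2|² + |-3|² + |-2|² + |1|² = 18.0000

Frequency domain:
(1/5)Σ|X[k]|² = (1/5)(|-6|² + |3.7361+3.4410i|² + |-0.7361+0.8123i|² + |-0.7361-0.8123i|² + |3.7361-3.4410i|²) = (1/5)·90.0000 = 18.0000

Both sides agree, confirming Parseval's theorem.

Σ|x[n]|² = (1/N)Σ|X[k]|² = 18.0000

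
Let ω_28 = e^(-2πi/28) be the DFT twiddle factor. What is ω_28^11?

ω_28^11 = e^(-2πi·11/28)
= cos(-2π·11/28) + i·sin(-2π·11/28)
= cos(-22π/28) + i·sin(-22π/28)

ω_28^11 = cos(-22π/28) + i·sin(-22π/28) = -0.7818-0.6235i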